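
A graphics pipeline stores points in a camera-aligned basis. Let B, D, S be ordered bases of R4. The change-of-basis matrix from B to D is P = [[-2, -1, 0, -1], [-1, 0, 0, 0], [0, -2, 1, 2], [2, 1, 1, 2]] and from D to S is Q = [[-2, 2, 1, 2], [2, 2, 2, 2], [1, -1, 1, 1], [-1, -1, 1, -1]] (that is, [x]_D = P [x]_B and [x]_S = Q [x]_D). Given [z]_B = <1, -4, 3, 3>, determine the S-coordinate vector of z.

First [z]_D = P [z]_B = <-1, -1, 17, 7>.
Then [z]_S = Q [z]_D = <31, 44, 24, 12>.

<31, 44, 24, 12>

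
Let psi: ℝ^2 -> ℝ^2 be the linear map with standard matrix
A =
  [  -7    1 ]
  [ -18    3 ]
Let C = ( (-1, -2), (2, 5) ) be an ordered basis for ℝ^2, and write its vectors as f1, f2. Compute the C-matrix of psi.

The j-th column of [psi]_C is [psi(fj)]_C.
psi(f1) = A f1 = (5, 12) = -f1 + 2f2, so column 1 is (-1, 2).
Repeating for f2 and assembling the columns gives [[-1, 3], [2, -3]].

[[-1, 3], [2, -3]]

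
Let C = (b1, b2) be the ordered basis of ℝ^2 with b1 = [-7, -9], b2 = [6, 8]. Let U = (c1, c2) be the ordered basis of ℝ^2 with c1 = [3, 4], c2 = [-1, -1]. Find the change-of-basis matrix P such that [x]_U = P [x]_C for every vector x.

[[-2, 2], [1, 0]]

Take x = bj: its C-coordinates are the j-th standard unit vector, so P e_j — column j of P — equals [bj]_U.
b1 = -2c1 + c2, giving column 1 = [-2, 1]; repeating for each j gives P = [[-2, 2], [1, 0]].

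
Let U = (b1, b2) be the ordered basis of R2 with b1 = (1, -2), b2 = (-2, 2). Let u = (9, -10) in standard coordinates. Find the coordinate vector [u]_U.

(1, -4)

[u]_U is the unique c with M c = u, where M has columns b1, b2.
System: c_1 - 2c_2 = 9, -2c_1 + 2c_2 = -10; solving gives c_1 = 1, c_2 = -4.
Check: b1 - 4b2 = (9, -10).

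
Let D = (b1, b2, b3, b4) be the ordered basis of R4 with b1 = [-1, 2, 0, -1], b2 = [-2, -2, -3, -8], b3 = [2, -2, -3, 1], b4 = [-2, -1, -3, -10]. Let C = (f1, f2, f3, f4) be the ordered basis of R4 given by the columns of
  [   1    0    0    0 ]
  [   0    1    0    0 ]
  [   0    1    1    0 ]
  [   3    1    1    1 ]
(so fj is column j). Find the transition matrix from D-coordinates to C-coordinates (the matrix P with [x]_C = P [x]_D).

[[-1, -2, 2, -2], [2, -2, -2, -1], [-2, -1, -1, -2], [2, 1, -2, -1]]

Column j of P is [bj]_C, since P maps D-coordinates to C-coordinates.
Expressing b1 in C: b1 = -f1 + 2f2 - 2f3 + 2f4, so column 1 of P is [-1, 2, -2, 2].
Doing the same for each bj gives P = [[-1, -2, 2, -2], [2, -2, -2, -1], [-2, -1, -1, -2], [2, 1, -2, -1]].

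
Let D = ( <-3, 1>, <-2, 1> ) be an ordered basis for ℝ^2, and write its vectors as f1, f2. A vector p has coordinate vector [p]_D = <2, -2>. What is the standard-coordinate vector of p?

<-2, 0>

The coordinates say p = 2f1 - 2f2; adding the scaled basis vectors gives <-2, 0>.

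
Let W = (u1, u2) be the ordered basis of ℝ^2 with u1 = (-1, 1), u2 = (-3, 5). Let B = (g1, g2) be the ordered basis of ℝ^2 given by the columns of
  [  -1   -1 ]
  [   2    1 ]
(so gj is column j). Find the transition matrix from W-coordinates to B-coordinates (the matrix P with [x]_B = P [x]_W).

Take x = uj: its W-coordinates are the j-th standard unit vector, so P e_j — column j of P — equals [uj]_B.
u1 = 0·g1 + g2, giving column 1 = (0, 1); repeating for each j gives P = [[0, 2], [1, 1]].

[[0, 2], [1, 1]]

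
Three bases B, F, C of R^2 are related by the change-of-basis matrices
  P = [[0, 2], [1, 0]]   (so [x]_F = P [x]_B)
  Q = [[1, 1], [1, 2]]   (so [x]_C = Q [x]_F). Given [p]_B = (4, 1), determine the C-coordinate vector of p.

Composing the changes, [p]_C = Q P [p]_B.
Q P = [[1, 2], [2, 2]]; applying this to (4, 1) gives (6, 10).

(6, 10)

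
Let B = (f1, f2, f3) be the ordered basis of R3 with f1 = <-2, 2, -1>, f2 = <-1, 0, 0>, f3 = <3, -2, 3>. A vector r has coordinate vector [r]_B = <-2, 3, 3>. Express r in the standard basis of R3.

<10, -10, 11>

r = M [r]_B, where M has columns f1, ..., f3.
Carrying out the matrix-vector product, r = <10, -10, 11>.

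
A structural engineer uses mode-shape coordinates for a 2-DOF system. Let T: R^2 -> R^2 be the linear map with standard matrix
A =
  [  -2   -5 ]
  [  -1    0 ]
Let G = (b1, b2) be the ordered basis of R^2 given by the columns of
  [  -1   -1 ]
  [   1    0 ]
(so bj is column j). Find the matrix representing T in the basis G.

Let P have columns b1, b2. Then [T]_G = P^(-1) A P.
Here det P = 1, so P^(-1) is integer; computing A P first and then P^(-1)(A P) gives [[1, 1], [2, -3]].

[[1, 1], [2, -3]]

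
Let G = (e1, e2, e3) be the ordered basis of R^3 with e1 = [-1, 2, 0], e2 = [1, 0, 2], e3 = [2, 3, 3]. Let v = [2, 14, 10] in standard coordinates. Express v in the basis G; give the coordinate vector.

[v]_G is the unique c with M c = v, where M has columns e1, ..., e3.
Gaussian elimination on [M | v] yields c = (4, 2, 2).
Check: 4e1 + 2e2 + 2e3 = [2, 14, 10].

[4, 2, 2]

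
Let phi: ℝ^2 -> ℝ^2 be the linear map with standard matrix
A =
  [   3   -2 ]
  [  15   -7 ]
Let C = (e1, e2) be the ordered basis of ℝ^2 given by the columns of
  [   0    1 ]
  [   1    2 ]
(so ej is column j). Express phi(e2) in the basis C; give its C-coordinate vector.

<3, -1>

Column 2 of [phi]_C is the C-coordinate vector of phi(e2).
In standard coordinates phi(e2) = A e2 = <-1, 1>.
Converting to C: <-1, 1> = 3e1 - e2, so the coordinate vector is <3, -1>.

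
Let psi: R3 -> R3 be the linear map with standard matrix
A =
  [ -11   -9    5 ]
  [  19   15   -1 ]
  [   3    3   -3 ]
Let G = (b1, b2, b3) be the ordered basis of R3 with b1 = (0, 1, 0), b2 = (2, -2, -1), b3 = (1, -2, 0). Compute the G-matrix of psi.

[[3, -3, -3], [-3, -3, 3], [-3, -3, 1]]

With P the matrix whose columns are b1, ..., b3, [psi]_G = P^(-1) A P.
Column by column: psi(b1) = A b1 = (-9, 15, 3); its G-coordinates (3, -3, -3) give column 1.
Continuing for each basis vector yields [psi]_G = [[3, -3, -3], [-3, -3, 3], [-3, -3, 1]].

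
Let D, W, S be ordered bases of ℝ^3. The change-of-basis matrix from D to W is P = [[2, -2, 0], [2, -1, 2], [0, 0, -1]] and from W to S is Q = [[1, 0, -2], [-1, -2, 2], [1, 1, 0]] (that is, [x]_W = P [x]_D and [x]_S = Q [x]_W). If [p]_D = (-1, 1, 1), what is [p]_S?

Composing the changes, [p]_S = Q P [p]_D.
Q P = [[2, -2, 2], [-6, 4, -6], [4, -3, 2]]; applying this to (-1, 1, 1) gives (-2, 4, -5).

(-2, 4, -5)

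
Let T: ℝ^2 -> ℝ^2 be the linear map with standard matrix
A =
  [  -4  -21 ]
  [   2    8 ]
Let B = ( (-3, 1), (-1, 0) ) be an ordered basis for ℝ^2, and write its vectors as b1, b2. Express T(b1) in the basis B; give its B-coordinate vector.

(2, 3)

Column 1 of [T]_B is the B-coordinate vector of T(b1).
In standard coordinates T(b1) = A b1 = (-9, 2).
Converting to B: (-9, 2) = 2b1 + 3b2, so the coordinate vector is (2, 3).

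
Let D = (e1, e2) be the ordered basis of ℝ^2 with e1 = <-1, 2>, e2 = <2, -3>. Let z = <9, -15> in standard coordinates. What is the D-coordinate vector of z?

Write z = c_1 e1 + c_2 e2 and solve for the c_i.
System: -c_1 + 2c_2 = 9, 2c_1 - 3c_2 = -15; solving gives c_1 = -3, c_2 = 3.
Check: -3e1 + 3e2 = <9, -15>.

<-3, 3>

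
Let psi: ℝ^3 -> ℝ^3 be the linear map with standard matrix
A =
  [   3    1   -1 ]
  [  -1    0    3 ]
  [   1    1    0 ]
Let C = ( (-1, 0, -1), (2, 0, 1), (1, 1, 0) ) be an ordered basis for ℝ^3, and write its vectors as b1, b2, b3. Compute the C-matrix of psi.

With P the matrix whose columns are b1, ..., b3, [psi]_C = P^(-1) A P.
Column by column: psi(b1) = A b1 = (-2, -2, -1); its C-coordinates (2, 1, -2) give column 1.
Continuing for each basis vector yields [psi]_C = [[2, 0, 1], [1, 2, 3], [-2, 1, -1]].

[[2, 0, 1], [1, 2, 3], [-2, 1, -1]]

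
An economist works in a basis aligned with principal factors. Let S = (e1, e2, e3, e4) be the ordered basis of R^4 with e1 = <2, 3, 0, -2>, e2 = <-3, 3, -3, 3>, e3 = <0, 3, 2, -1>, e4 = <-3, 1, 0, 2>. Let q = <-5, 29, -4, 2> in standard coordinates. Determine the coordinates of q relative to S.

<2, 4, 4, -1>

Write q = c_1 e1 + ... + c_4 e4 and solve for the c_i.
Solving this 4x4 system gives c = (2, 4, 4, -1).
Check: 2e1 + 4e2 + 4e3 - e4 = <-5, 29, -4, 2>.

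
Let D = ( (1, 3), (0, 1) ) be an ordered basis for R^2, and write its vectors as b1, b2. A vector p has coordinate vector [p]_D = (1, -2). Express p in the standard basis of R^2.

p = M [p]_D, where M has columns b1, b2.
Carrying out the matrix-vector product, p = (1, 1).

(1, 1)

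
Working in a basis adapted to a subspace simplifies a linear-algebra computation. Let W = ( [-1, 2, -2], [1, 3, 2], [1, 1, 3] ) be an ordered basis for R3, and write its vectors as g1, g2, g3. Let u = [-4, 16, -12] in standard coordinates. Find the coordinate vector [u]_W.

[4, 4, -4]

[u]_W is the unique c with M c = u, where M has columns g1, ..., g3.
Row-reducing the augmented matrix [M | u] gives c = (4, 4, -4).
Check: 4g1 + 4g2 - 4g3 = [-4, 16, -12].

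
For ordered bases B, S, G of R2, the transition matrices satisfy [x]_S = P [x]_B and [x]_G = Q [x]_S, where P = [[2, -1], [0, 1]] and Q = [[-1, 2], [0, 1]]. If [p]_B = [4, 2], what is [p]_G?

[-2, 2]

First [p]_S = P [p]_B = [6, 2].
Then [p]_G = Q [p]_S = [-2, 2].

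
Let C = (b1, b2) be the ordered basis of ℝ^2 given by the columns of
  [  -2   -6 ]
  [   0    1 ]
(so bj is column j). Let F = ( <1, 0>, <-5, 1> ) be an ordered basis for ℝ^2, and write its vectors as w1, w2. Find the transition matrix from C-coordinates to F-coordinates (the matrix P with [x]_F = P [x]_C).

[[-2, -1], [0, 1]]

Take x = bj: its C-coordinates are the j-th standard unit vector, so P e_j — column j of P — equals [bj]_F.
b1 = -2w1 + 0·w2, giving column 1 = <-2, 0>; repeating for each j gives P = [[-2, -1], [0, 1]].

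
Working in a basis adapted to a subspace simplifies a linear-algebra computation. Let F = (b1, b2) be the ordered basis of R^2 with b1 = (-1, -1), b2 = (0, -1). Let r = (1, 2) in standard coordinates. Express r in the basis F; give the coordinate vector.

We seek scalars with c_1 b1 + c_2 b2 = r; equivalently solve M c = r where the columns of M are b1, b2.
System: -c_1 + 0c_2 = 1, -c_1 - c_2 = 2; solving gives c_1 = -1, c_2 = -1.
Check: -b1 - b2 = (1, 2).

(-1, -1)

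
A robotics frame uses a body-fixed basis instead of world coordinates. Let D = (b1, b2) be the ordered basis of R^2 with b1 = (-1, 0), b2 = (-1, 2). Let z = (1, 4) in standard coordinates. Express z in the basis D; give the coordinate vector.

(-3, 2)

Write z = c_1 b1 + c_2 b2 and solve for the c_i.
System: -c_1 - c_2 = 1, 0c_1 + 2c_2 = 4; solving gives c_1 = -3, c_2 = 2.
Check: -3b1 + 2b2 = (1, 4).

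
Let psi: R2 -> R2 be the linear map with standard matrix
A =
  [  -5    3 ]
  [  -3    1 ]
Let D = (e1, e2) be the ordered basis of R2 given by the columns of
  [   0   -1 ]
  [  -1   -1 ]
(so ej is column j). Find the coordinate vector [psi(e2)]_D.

Compute psi(e2) = A e2 = <2, 2> in standard coordinates.
Then write this in D-coordinates: solve for y in y_1 e1 + y_2 e2 = <2, 2>.
This gives y = <0, -2>, which is column 2 of [psi]_D.

<0, -2>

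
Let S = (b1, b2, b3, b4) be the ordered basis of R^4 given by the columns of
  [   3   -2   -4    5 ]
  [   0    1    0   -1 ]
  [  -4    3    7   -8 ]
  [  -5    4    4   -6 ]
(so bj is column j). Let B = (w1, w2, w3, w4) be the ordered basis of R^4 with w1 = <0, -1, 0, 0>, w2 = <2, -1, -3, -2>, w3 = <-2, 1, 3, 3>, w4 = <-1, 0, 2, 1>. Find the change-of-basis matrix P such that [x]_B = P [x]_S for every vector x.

Let M have columns bj and N have columns wj. Then for every x, N [x]_B = x = M [x]_S, so P = N^(-1) M.
Since det N = -1, N^(-1) has integer entries; multiplying gives P = [[-2, 0, 1, -1], [0, 1, -1, 1], [-2, 2, 0, -1], [1, 0, 2, -1]].

[[-2, 0, 1, -1], [0, 1, -1, 1], [-2, 2, 0, -1], [1, 0, 2, -1]]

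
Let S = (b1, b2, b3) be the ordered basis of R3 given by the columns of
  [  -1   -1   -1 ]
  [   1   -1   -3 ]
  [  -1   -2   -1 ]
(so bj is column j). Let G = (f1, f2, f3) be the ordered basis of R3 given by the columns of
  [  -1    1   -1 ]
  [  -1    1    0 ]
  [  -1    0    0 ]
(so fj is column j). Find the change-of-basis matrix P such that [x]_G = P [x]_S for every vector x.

Column j of P is [bj]_G, since P maps S-coordinates to G-coordinates.
Expressing b1 in G: b1 = f1 + 2f2 + 2f3, so column 1 of P is <1, 2, 2>.
Doing the same for each bj gives P = [[1, 2, 1], [2, 1, -2], [2, 0, -2]].

[[1, 2, 1], [2, 1, -2], [2, 0, -2]]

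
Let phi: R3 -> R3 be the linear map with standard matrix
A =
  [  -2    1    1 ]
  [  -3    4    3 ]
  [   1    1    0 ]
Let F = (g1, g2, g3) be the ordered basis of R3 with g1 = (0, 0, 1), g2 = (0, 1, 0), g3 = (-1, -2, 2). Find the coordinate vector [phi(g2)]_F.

(3, 2, -1)

Column 2 of [phi]_F is the F-coordinate vector of phi(g2).
In standard coordinates phi(g2) = A g2 = (1, 4, 1).
Converting to F: (1, 4, 1) = 3g1 + 2g2 - g3, so the coordinate vector is (3, 2, -1).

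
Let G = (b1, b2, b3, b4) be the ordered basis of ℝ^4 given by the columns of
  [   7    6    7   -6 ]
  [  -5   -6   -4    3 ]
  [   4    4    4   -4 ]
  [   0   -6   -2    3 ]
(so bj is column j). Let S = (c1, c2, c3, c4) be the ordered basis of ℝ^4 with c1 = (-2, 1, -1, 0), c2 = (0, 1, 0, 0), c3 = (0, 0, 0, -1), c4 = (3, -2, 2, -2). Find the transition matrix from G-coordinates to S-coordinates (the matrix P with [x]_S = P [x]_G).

[[-2, 0, -2, 0], [-1, -2, 0, -1], [-2, 2, 0, 1], [1, 2, 1, -2]]

Column j of P is [bj]_S, since P maps G-coordinates to S-coordinates.
Expressing b1 in S: b1 = -2c1 - c2 - 2c3 + c4, so column 1 of P is (-2, -1, -2, 1).
Doing the same for each bj gives P = [[-2, 0, -2, 0], [-1, -2, 0, -1], [-2, 2, 0, 1], [1, 2, 1, -2]].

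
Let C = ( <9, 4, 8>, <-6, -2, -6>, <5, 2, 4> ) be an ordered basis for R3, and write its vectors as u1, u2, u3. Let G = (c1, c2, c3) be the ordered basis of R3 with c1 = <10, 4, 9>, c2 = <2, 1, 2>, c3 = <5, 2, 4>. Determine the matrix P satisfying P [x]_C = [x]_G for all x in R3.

Take x = uj: its C-coordinates are the j-th standard unit vector, so P e_j — column j of P — equals [uj]_G.
u1 = 0·c1 + 2c2 + c3, giving column 1 = <0, 2, 1>; repeating for each j gives P = [[0, -2, 0], [2, 2, 0], [1, 2, 1]].

[[0, -2, 0], [2, 2, 0], [1, 2, 1]]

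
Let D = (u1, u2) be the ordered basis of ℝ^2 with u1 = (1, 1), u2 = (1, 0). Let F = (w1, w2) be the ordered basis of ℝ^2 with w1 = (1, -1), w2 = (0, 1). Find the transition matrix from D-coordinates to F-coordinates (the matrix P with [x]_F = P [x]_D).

[[1, 1], [2, 1]]

Take x = uj: its D-coordinates are the j-th standard unit vector, so P e_j — column j of P — equals [uj]_F.
u1 = w1 + 2w2, giving column 1 = (1, 2); repeating for each j gives P = [[1, 1], [2, 1]].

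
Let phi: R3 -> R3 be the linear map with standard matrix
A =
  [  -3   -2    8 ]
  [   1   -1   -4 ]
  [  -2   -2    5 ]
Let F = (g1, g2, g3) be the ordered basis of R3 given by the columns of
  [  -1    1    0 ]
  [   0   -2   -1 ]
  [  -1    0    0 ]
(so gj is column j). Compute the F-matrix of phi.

With P the matrix whose columns are g1, ..., g3, [phi]_F = P^(-1) A P.
Column by column: phi(g1) = A g1 = <-5, 3, -3>; its F-coordinates <3, -2, 1> give column 1.
Continuing for each basis vector yields [phi]_F = [[3, -2, -2], [-2, -1, 0], [1, -1, -1]].

[[3, -2, -2], [-2, -1, 0], [1, -1, -1]]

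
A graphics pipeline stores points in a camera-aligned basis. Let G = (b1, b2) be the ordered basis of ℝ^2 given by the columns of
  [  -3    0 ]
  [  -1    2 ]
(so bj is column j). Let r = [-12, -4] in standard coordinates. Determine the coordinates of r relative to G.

[4, 0]

We seek scalars with c_1 b1 + c_2 b2 = r; equivalently solve M c = r where the columns of M are b1, b2.
System: -3c_1 + 0c_2 = -12, -c_1 + 2c_2 = -4; solving gives c_1 = 4, c_2 = 0.
Check: 4b1 + 0·b2 = [-12, -4].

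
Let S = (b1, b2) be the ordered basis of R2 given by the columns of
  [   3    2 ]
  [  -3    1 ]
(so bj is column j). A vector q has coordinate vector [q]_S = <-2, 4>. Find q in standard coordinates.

q = M [q]_S, where M has columns b1, b2.
Carrying out the matrix-vector product, q = <2, 10>.

<2, 10>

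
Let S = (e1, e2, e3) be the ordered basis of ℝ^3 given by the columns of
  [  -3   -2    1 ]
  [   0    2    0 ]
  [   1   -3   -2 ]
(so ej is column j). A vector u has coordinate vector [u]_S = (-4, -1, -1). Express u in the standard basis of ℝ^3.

(13, -2, 1)

The coordinates say u = -4e1 - e2 - e3; adding the scaled basis vectors gives (13, -2, 1).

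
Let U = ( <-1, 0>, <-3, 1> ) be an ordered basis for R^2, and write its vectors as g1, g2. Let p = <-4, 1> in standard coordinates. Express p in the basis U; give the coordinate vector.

<1, 1>

[p]_U is the unique c with M c = p, where M has columns g1, g2.
System: -c_1 - 3c_2 = -4, 0c_1 + c_2 = 1; solving gives c_1 = 1, c_2 = 1.
Check: g1 + g2 = <-4, 1>.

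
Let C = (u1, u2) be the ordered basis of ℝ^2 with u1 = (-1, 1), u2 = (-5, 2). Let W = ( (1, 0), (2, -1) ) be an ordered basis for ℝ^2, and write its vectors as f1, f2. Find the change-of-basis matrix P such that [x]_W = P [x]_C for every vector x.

Column j of P is [uj]_W, since P maps C-coordinates to W-coordinates.
Expressing u1 in W: u1 = f1 - f2, so column 1 of P is (1, -1).
Doing the same for each uj gives P = [[1, -1], [-1, -2]].

[[1, -1], [-1, -2]]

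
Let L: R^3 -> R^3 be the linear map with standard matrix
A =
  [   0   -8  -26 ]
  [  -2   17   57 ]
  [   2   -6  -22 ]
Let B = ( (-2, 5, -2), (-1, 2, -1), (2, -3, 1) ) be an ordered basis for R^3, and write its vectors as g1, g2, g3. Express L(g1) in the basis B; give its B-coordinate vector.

(-3, -2, 2)

Column 1 of [L]_B is the B-coordinate vector of L(g1).
In standard coordinates L(g1) = A g1 = (12, -25, 10).
Converting to B: (12, -25, 10) = -3g1 - 2g2 + 2g3, so the coordinate vector is (-3, -2, 2).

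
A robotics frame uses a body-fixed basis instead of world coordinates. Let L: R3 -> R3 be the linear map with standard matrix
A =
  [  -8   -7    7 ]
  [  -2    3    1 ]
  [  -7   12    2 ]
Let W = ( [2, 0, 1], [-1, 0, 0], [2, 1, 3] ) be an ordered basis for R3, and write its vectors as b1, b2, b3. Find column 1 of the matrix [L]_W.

[-3, -3, -3]

Compute L(b1) = A b1 = [-9, -3, -12] in standard coordinates.
Then write this in W-coordinates: solve for y in y_1 b1 + ... + y_3 b3 = [-9, -3, -12].
This gives y = [-3, -3, -3], which is column 1 of [L]_W.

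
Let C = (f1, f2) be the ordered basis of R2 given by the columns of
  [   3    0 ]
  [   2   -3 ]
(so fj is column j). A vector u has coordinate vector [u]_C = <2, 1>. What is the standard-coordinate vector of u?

<6, 1>

By definition u = 2f1 + f2.
Summing componentwise gives <6, 1>.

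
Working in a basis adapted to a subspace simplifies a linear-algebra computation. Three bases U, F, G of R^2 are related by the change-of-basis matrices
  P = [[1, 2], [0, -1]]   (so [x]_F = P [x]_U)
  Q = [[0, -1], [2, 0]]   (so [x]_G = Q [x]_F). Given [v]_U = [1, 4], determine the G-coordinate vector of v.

Composing the changes, [v]_G = Q P [v]_U.
Q P = [[0, 1], [2, 4]]; applying this to [1, 4] gives [4, 18].

[4, 18]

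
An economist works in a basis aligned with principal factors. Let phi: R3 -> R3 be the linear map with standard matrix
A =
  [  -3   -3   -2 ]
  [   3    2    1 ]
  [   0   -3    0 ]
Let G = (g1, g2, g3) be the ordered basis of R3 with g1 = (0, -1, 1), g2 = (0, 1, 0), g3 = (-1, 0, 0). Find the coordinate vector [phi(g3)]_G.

Compute phi(g3) = A g3 = (3, -3, 0) in standard coordinates.
Then write this in G-coordinates: solve for y in y_1 g1 + ... + y_3 g3 = (3, -3, 0).
This gives y = (0, -3, -3), which is column 3 of [phi]_G.

(0, -3, -3)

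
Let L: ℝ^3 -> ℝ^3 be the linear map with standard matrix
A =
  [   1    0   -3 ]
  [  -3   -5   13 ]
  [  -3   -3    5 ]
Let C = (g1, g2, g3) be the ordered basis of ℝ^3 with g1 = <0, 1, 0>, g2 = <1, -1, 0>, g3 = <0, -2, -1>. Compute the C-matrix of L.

[[1, 3, -2], [0, 1, 3], [3, 0, -1]]

Let P have columns g1, ..., g3. Then [L]_C = P^(-1) A P.
Here det P = 1, so P^(-1) is integer; computing A P first and then P^(-1)(A P) gives [[1, 3, -2], [0, 1, 3], [3, 0, -1]].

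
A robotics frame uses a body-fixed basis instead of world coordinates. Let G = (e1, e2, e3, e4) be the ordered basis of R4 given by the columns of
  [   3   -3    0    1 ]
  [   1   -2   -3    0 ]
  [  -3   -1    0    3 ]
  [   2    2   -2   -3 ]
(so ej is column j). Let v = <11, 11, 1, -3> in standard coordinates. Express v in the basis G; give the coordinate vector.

[v]_G is the unique c with M c = v, where M has columns e1, ..., e4.
Gaussian elimination on [M | v] yields c = (0, -4, -1, -1).
Check: 0·e1 - 4e2 - e3 - e4 = <11, 11, 1, -3>.

<0, -4, -1, -1>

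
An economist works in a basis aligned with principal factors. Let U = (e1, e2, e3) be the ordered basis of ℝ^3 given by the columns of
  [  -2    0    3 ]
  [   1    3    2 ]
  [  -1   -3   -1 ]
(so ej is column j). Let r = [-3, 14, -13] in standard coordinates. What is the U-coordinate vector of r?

Write r = c_1 e1 + ... + c_3 e3 and solve for the c_i.
Solving this 3x3 system gives c = (3, 3, 1).
Check: 3e1 + 3e2 + e3 = [-3, 14, -13].

[3, 3, 1]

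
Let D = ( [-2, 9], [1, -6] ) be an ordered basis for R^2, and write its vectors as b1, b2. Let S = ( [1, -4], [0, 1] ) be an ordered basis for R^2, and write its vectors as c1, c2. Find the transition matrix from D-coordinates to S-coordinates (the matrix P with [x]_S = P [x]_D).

Column j of P is [bj]_S, since P maps D-coordinates to S-coordinates.
Expressing b1 in S: b1 = -2c1 + c2, so column 1 of P is [-2, 1].
Doing the same for each bj gives P = [[-2, 1], [1, -2]].

[[-2, 1], [1, -2]]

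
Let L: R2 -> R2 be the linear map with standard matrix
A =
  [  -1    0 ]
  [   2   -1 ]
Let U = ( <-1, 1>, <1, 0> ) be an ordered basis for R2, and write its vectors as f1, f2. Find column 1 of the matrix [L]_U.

<-3, -2>

Compute L(f1) = A f1 = <1, -3> in standard coordinates.
Then write this in U-coordinates: solve for y in y_1 f1 + y_2 f2 = <1, -3>.
This gives y = <-3, -2>, which is column 1 of [L]_U.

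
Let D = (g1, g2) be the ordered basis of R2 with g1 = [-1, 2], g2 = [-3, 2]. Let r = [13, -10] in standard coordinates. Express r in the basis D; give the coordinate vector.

[r]_D is the unique c with M c = r, where M has columns g1, g2.
System: -c_1 - 3c_2 = 13, 2c_1 + 2c_2 = -10; solving gives c_1 = -1, c_2 = -4.
Check: -g1 - 4g2 = [13, -10].

[-1, -4]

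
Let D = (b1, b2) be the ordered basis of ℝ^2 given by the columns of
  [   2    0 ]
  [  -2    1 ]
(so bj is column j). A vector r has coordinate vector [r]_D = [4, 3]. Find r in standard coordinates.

By definition r = 4b1 + 3b2.
Summing componentwise gives [8, -5].

[8, -5]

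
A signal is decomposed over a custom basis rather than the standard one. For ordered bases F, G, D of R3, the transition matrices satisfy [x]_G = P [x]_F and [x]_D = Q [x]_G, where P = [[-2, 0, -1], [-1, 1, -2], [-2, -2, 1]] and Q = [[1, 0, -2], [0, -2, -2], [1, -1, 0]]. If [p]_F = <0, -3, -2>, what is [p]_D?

Apply P to get G-coordinates <2, 1, 4>, then Q to get D-coordinates.
The result is [p]_D = <-6, -10, 1>.

<-6, -10, 1>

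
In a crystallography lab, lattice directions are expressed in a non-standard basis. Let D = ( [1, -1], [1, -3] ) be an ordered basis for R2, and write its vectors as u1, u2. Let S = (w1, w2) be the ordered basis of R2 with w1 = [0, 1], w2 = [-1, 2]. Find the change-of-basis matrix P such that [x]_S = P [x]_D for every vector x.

[[1, -1], [-1, -1]]

Take x = uj: its D-coordinates are the j-th standard unit vector, so P e_j — column j of P — equals [uj]_S.
u1 = w1 - w2, giving column 1 = [1, -1]; repeating for each j gives P = [[1, -1], [-1, -1]].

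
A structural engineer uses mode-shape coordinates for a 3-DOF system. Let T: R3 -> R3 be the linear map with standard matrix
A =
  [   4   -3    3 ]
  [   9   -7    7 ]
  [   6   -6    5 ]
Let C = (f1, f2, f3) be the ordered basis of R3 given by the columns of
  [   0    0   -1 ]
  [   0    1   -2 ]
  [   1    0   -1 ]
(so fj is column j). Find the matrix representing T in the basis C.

[[2, -3, 2], [1, -1, 0], [-3, 3, 1]]

The j-th column of [T]_C is [T(fj)]_C.
T(f1) = A f1 = <3, 7, 5> = 2f1 + f2 - 3f3, so column 1 is <2, 1, -3>.
Repeating for f2, f3 and assembling the columns gives [[2, -3, 2], [1, -1, 0], [-3, 3, 1]].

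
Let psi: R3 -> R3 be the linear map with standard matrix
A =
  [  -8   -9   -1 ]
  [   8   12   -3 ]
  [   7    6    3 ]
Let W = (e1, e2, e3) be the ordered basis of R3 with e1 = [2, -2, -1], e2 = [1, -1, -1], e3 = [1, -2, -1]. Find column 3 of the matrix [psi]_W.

[3, 3, 2]

Compute psi(e3) = A e3 = [11, -13, -8] in standard coordinates.
Then write this in W-coordinates: solve for y in y_1 e1 + ... + y_3 e3 = [11, -13, -8].
This gives y = [3, 3, 2], which is column 3 of [psi]_W.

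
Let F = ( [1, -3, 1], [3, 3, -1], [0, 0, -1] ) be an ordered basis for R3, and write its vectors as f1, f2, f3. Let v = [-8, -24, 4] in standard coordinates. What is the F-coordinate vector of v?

[v]_F is the unique c with M c = v, where M has columns f1, ..., f3.
Row-reducing the augmented matrix [M | v] gives c = (4, -4, 4).
Check: 4f1 - 4f2 + 4f3 = [-8, -24, 4].

[4, -4, 4]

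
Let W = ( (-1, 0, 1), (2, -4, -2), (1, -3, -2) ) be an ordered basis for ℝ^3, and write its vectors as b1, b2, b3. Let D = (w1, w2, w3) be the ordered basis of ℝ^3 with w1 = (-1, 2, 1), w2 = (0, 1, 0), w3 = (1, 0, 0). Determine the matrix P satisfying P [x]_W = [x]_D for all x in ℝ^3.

Take x = bj: its W-coordinates are the j-th standard unit vector, so P e_j — column j of P — equals [bj]_D.
b1 = w1 - 2w2 + 0·w3, giving column 1 = (1, -2, 0); repeating for each j gives P = [[1, -2, -2], [-2, 0, 1], [0, 0, -1]].

[[1, -2, -2], [-2, 0, 1], [0, 0, -1]]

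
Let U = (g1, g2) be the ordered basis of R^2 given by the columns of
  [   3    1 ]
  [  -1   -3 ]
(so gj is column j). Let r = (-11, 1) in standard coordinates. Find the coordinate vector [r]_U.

(-4, 1)

Write r = c_1 g1 + c_2 g2 and solve for the c_i.
System: 3c_1 + c_2 = -11, -c_1 - 3c_2 = 1; solving gives c_1 = -4, c_2 = 1.
Check: -4g1 + g2 = (-11, 1).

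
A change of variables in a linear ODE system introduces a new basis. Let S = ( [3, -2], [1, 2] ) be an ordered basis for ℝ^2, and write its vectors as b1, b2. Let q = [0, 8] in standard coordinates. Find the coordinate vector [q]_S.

[-1, 3]

We seek scalars with c_1 b1 + c_2 b2 = q; equivalently solve M c = q where the columns of M are b1, b2.
System: 3c_1 + c_2 = 0, -2c_1 + 2c_2 = 8; solving gives c_1 = -1, c_2 = 3.
Check: -b1 + 3b2 = [0, 8].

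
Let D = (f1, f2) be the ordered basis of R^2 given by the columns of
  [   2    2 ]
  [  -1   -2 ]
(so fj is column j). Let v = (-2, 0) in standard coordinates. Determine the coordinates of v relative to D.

We seek scalars with c_1 f1 + c_2 f2 = v; equivalently solve M c = v where the columns of M are f1, f2.
System: 2c_1 + 2c_2 = -2, -c_1 - 2c_2 = 0; solving gives c_1 = -2, c_2 = 1.
Check: -2f1 + f2 = (-2, 0).

(-2, 1)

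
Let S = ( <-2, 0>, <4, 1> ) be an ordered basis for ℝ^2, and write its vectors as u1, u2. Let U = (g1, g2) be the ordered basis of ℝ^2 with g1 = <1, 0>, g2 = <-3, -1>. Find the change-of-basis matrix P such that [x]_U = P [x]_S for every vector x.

[[-2, 1], [0, -1]]

Let M have columns uj and N have columns gj. Then for every x, N [x]_U = x = M [x]_S, so P = N^(-1) M.
Since det N = -1, N^(-1) has integer entries; multiplying gives P = [[-2, 1], [0, -1]].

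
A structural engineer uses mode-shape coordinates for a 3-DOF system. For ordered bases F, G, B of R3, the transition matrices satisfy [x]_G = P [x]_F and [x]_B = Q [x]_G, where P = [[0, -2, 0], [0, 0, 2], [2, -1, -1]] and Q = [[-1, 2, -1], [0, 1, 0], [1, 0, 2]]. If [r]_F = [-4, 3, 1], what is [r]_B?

[22, 2, -30]

First [r]_G = P [r]_F = [-6, 2, -12].
Then [r]_B = Q [r]_G = [22, 2, -30].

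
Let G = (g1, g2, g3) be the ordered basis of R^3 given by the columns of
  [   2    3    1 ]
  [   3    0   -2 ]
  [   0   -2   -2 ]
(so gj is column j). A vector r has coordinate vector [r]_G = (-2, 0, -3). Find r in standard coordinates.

(-7, 0, 6)

By definition r = -2g1 + 0·g2 - 3g3.
Summing componentwise gives (-7, 0, 6).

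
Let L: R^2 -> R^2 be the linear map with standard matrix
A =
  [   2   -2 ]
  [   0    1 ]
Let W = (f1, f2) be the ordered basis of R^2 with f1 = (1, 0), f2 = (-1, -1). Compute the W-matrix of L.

[[2, 1], [0, 1]]

The j-th column of [L]_W is [L(fj)]_W.
L(f1) = A f1 = (2, 0) = 2f1 + 0·f2, so column 1 is (2, 0).
Repeating for f2 and assembling the columns gives [[2, 1], [0, 1]].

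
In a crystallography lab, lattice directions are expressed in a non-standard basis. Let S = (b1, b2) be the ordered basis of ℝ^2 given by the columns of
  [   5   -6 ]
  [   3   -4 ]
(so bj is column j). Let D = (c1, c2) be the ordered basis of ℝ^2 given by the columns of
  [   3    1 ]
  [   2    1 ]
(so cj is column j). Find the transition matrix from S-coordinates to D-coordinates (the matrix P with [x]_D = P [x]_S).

Column j of P is [bj]_D, since P maps S-coordinates to D-coordinates.
Expressing b1 in D: b1 = 2c1 - c2, so column 1 of P is [2, -1].
Doing the same for each bj gives P = [[2, -2], [-1, 0]].

[[2, -2], [-1, 0]]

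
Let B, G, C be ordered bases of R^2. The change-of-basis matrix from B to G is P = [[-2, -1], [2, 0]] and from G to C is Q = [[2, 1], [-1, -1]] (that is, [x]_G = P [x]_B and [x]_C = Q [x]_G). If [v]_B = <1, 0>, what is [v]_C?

Apply P to get G-coordinates <-2, 2>, then Q to get C-coordinates.
The result is [v]_C = <-2, 0>.

<-2, 0>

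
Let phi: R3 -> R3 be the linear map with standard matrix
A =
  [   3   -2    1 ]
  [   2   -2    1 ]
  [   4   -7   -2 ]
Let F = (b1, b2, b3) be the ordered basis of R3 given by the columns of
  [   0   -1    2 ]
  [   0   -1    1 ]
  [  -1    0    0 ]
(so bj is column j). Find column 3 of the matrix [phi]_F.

[-1, 0, 2]

Compute phi(b3) = A b3 = [4, 2, 1] in standard coordinates.
Then write this in F-coordinates: solve for y in y_1 b1 + ... + y_3 b3 = [4, 2, 1].
This gives y = [-1, 0, 2], which is column 3 of [phi]_F.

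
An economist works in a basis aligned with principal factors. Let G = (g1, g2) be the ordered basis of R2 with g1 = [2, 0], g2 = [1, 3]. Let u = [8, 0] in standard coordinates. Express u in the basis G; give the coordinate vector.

[u]_G is the unique c with M c = u, where M has columns g1, g2.
System: 2c_1 + c_2 = 8, 0c_1 + 3c_2 = 0; solving gives c_1 = 4, c_2 = 0.
Check: 4g1 + 0·g2 = [8, 0].

[4, 0]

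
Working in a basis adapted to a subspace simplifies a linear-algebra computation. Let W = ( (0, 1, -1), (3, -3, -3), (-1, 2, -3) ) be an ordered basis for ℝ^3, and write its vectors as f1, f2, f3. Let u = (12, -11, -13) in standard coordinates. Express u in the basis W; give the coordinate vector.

(1, 4, 0)

[u]_W is the unique c with M c = u, where M has columns f1, ..., f3.
Solving this 3x3 system gives c = (1, 4, 0).
Check: f1 + 4f2 + 0·f3 = (12, -11, -13).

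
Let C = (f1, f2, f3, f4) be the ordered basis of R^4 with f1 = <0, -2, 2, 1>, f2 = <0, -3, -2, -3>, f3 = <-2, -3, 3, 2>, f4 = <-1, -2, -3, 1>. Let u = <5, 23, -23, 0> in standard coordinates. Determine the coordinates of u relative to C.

Write u = c_1 f1 + ... + c_4 f4 and solve for the c_i.
Solving this 4x4 system gives c = (-4, -3, -4, 3).
Check: -4f1 - 3f2 - 4f3 + 3f4 = <5, 23, -23, 0>.

<-4, -3, -4, 3>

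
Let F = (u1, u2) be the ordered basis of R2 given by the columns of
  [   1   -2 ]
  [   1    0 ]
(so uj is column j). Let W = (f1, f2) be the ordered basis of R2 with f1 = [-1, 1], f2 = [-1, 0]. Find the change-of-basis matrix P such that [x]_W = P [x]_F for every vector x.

Take x = uj: its F-coordinates are the j-th standard unit vector, so P e_j — column j of P — equals [uj]_W.
u1 = f1 - 2f2, giving column 1 = [1, -2]; repeating for each j gives P = [[1, 0], [-2, 2]].

[[1, 0], [-2, 2]]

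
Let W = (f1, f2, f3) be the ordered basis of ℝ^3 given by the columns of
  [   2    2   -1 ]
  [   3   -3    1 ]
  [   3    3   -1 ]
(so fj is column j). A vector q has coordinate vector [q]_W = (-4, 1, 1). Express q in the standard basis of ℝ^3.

(-7, -14, -10)

q = M [q]_W, where M has columns f1, ..., f3.
Carrying out the matrix-vector product, q = (-7, -14, -10).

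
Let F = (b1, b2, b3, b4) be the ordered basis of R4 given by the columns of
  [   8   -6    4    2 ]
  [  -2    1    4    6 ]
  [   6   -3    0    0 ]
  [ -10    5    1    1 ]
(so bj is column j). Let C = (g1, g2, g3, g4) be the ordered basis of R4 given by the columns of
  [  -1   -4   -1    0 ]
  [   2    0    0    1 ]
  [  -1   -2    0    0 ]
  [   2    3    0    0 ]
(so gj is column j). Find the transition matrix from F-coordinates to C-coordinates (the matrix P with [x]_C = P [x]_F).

Column j of P is [bj]_C, since P maps F-coordinates to C-coordinates.
Expressing b1 in C: b1 = -2g1 - 2g2 + 2g3 + 2g4, so column 1 of P is [-2, -2, 2, 2].
Doing the same for each bj gives P = [[-2, 1, 2, 2], [-2, 1, -1, -1], [2, 1, -2, 0], [2, -1, 0, 2]].

[[-2, 1, 2, 2], [-2, 1, -1, -1], [2, 1, -2, 0], [2, -1, 0, 2]]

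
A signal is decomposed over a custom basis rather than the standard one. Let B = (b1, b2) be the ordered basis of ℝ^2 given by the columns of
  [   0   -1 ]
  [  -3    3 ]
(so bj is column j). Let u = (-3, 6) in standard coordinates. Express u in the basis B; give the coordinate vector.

Write u = c_1 b1 + c_2 b2 and solve for the c_i.
System: 0c_1 - c_2 = -3, -3c_1 + 3c_2 = 6; solving gives c_1 = 1, c_2 = 3.
Check: b1 + 3b2 = (-3, 6).

(1, 3)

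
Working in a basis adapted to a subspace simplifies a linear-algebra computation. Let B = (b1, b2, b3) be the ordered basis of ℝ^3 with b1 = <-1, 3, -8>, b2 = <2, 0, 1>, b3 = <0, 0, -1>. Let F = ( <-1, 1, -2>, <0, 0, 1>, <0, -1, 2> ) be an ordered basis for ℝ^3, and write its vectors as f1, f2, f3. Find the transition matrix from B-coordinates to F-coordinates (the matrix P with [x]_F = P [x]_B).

Let M have columns bj and N have columns fj. Then for every x, N [x]_F = x = M [x]_B, so P = N^(-1) M.
Since det N = -1, N^(-1) has integer entries; multiplying gives P = [[1, -2, 0], [-2, 1, -1], [-2, -2, 0]].

[[1, -2, 0], [-2, 1, -1], [-2, -2, 0]]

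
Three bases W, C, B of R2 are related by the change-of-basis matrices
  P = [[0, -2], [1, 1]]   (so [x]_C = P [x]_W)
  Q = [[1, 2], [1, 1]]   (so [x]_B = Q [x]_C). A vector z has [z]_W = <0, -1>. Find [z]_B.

Composing the changes, [z]_B = Q P [z]_W.
Q P = [[2, 0], [1, -1]]; applying this to <0, -1> gives <0, 1>.

<0, 1>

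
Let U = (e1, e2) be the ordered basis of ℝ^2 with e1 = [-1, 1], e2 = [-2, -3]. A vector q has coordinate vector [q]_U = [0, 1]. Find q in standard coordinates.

[-2, -3]

The coordinates say q = 0·e1 + e2; adding the scaled basis vectors gives [-2, -3].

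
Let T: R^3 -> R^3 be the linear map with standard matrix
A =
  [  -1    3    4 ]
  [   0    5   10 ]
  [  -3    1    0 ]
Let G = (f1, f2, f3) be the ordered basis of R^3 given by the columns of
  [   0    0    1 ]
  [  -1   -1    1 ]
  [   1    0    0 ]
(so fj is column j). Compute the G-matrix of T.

With P the matrix whose columns are f1, ..., f3, [T]_G = P^(-1) A P.
Column by column: T(f1) = A f1 = (1, 5, -1); its G-coordinates (-1, -3, 1) give column 1.
Continuing for each basis vector yields [T]_G = [[-1, -1, -2], [-3, 3, -1], [1, -3, 2]].

[[-1, -1, -2], [-3, 3, -1], [1, -3, 2]]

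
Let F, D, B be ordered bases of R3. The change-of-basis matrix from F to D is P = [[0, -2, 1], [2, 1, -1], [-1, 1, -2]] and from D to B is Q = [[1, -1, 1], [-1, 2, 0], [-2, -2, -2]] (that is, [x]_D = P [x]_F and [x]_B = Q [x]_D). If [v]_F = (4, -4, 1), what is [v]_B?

(-4, -3, -4)

Composing the changes, [v]_B = Q P [v]_F.
Q P = [[-3, -2, 0], [4, 4, -3], [-2, 0, 4]]; applying this to (4, -4, 1) gives (-4, -3, -4).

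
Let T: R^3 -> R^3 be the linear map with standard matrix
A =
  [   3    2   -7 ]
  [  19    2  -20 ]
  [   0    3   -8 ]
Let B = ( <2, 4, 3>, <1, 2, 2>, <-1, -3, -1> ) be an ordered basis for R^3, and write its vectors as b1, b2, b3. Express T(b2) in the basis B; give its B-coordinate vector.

<-1, -2, 3>

Column 2 of [T]_B is the B-coordinate vector of T(b2).
In standard coordinates T(b2) = A b2 = <-7, -17, -10>.
Converting to B: <-7, -17, -10> = -b1 - 2b2 + 3b3, so the coordinate vector is <-1, -2, 3>.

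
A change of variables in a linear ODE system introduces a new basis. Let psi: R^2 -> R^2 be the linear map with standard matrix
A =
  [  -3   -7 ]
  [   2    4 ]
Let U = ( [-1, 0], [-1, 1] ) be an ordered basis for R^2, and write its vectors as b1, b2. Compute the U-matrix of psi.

[[-1, 2], [-2, 2]]

With P the matrix whose columns are b1, b2, [psi]_U = P^(-1) A P.
Column by column: psi(b1) = A b1 = [3, -2]; its U-coordinates [-1, -2] give column 1.
Continuing for each basis vector yields [psi]_U = [[-1, 2], [-2, 2]].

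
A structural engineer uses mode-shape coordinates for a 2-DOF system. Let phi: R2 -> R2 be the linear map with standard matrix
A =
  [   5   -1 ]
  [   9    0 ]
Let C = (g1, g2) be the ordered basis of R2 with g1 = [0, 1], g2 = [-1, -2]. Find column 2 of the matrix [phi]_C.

Column 2 of [phi]_C is the C-coordinate vector of phi(g2).
In standard coordinates phi(g2) = A g2 = [-3, -9].
Converting to C: [-3, -9] = -3g1 + 3g2, so the coordinate vector is [-3, 3].

[-3, 3]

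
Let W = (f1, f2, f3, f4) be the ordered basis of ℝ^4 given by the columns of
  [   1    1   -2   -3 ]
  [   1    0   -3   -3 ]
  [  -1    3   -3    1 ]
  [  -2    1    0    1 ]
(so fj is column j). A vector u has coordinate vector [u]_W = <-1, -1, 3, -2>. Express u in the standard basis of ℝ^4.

The coordinates say u = -f1 - f2 + 3f3 - 2f4; adding the scaled basis vectors gives <-2, -4, -13, -1>.

<-2, -4, -13, -1>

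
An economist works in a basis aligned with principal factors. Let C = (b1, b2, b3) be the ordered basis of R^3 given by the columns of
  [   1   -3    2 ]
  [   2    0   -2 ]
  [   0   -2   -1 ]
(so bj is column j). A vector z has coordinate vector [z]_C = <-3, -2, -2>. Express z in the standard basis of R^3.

By definition z = -3b1 - 2b2 - 2b3.
Summing componentwise gives <-1, -2, 6>.

<-1, -2, 6>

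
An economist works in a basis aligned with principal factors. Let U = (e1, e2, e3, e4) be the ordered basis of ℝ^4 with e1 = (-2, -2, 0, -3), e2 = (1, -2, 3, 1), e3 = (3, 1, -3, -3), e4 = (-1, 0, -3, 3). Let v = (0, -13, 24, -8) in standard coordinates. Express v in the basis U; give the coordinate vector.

[v]_U is the unique c with M c = v, where M has columns e1, ..., e4.
Gaussian elimination on [M | v] yields c = (2, 4, -1, -3).
Check: 2e1 + 4e2 - e3 - 3e4 = (0, -13, 24, -8).

(2, 4, -1, -3)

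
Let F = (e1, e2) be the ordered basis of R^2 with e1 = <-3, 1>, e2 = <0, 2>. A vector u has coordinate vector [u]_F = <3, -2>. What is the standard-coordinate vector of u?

<-9, -1>

u = M [u]_F, where M has columns e1, e2.
Carrying out the matrix-vector product, u = <-9, -1>.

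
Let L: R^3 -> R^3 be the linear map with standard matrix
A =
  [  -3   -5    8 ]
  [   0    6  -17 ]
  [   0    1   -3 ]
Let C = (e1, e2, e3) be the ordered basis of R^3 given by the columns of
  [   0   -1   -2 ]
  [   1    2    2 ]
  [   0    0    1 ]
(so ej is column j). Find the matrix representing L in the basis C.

[[-2, 2, 1], [3, 3, -2], [1, 2, -1]]

With P the matrix whose columns are e1, ..., e3, [L]_C = P^(-1) A P.
Column by column: L(e1) = A e1 = [-5, 6, 1]; its C-coordinates [-2, 3, 1] give column 1.
Continuing for each basis vector yields [L]_C = [[-2, 2, 1], [3, 3, -2], [1, 2, -1]].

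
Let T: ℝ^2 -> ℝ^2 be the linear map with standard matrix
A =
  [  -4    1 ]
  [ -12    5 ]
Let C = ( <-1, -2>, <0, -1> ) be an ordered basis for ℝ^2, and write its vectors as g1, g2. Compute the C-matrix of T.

[[-2, 1], [2, 3]]

Let P have columns g1, g2. Then [T]_C = P^(-1) A P.
Here det P = 1, so P^(-1) is integer; computing A P first and then P^(-1)(A P) gives [[-2, 1], [2, 3]].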